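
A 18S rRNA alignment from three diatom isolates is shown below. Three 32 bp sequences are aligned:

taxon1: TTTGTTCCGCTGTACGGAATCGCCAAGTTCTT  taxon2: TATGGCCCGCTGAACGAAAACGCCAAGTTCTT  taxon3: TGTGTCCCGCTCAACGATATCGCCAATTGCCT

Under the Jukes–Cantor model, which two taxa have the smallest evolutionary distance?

taxon1 and taxon2

taxon1–taxon2: 6/32 differ, p = 0.188, d = 0.216.
taxon1–taxon3: 9/32 differ, p = 0.281, d = 0.353.
taxon2–taxon3: 8/32 differ, p = 0.250, d = 0.304.
The smallest distance is between taxon1 and taxon2.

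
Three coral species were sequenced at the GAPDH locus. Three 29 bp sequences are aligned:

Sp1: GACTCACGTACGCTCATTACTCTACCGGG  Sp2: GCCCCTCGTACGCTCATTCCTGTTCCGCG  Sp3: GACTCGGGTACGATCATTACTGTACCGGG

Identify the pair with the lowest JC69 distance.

Sp1 and Sp3

Sp1–Sp2: 7/29 differ, p = 0.241, d = 0.291.
Sp1–Sp3: 4/29 differ, p = 0.138, d = 0.152.
Sp2–Sp3: 8/29 differ, p = 0.276, d = 0.344.
The smallest distance is between Sp1 and Sp3.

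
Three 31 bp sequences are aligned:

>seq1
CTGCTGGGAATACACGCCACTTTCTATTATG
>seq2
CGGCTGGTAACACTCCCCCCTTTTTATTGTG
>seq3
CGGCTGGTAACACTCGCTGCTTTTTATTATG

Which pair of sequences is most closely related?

seq2 and seq3

seq1–seq2: 8/31 differ, p = 0.258, d = 0.316.
seq1–seq3: 7/31 differ, p = 0.226, d = 0.269.
seq2–seq3: 4/31 differ, p = 0.129, d = 0.142.
The smallest distance is between seq2 and seq3.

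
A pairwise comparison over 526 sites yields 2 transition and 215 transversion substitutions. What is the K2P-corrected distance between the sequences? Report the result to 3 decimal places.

0.694

P = 2/526 ≈ 0.003802 and Q = 215/526 ≈ 0.408745.
Under the Kimura two-parameter model, d = −½ ln(1 − 2P − Q) − ¼ ln(1 − 2Q).
1 − 2P − Q = 0.583651, giving −½ ln(0.583651) = 0.269226.
1 − 2Q = 0.18251, giving −¼ ln(0.18251) = 0.425238.
d = 0.269226 + 0.425238 = 0.694464.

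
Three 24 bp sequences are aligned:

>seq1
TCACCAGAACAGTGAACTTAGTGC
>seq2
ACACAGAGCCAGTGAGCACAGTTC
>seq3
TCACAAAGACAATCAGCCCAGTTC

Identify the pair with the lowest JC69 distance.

seq1–seq2: 10/24 differ, p = 0.417, d = 0.608.
seq1–seq3: 9/24 differ, p = 0.375, d = 0.520.
seq2–seq3: 6/24 differ, p = 0.250, d = 0.304.
The smallest distance is between seq2 and seq3.

seq2 and seq3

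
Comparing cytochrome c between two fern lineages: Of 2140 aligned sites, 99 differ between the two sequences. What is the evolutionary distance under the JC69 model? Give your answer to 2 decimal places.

p = 99/2140 ≈ 0.046262.
d = −(3/4) ln(1 − 4p/3) = −0.75 ln(1 − 0.061683) = −0.75 ln(0.938317)
  = −0.75 × (-0.063667) = 0.047750 substitutions/site.

0.05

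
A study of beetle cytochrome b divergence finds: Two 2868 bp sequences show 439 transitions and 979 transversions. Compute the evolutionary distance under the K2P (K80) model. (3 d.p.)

0.808

P = 439/2868 ≈ 0.153068 and Q = 979/2868 ≈ 0.341353.
Under the Kimura two-parameter model, d = −½ ln(1 − 2P − Q) − ¼ ln(1 − 2Q).
1 − 2P − Q = 0.352511, giving −½ ln(0.352511) = 0.521337.
1 − 2Q = 0.317294, giving −¼ ln(0.317294) = 0.286982.
d = 0.521337 + 0.286982 = 0.808319.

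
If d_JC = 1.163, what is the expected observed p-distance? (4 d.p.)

0.5909

p = (3/4)(1 − e^(−4d/3)) = 0.75 × (1 − e^(-1.550667)) = 0.75 × (1 − 0.212106) = 0.590921.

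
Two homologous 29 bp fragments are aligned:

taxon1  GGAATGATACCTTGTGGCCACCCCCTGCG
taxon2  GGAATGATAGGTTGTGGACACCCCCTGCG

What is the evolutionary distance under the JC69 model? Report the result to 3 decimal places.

The sequences differ at 3 of 29 sites (10, 11, 18), so p = 3/29 ≈ 0.103448.
d = −(3/4) ln(1 − 4p/3) = −0.75 ln(1 − 0.137931) = −0.75 ln(0.862069)
  = −0.75 × (-0.148420) = 0.111315 substitutions/site.

0.111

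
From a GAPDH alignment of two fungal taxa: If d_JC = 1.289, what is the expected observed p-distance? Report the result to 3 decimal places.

0.616

p = (3/4)(1 − e^(−4d/3)) = 0.75 × (1 − e^(-1.718667)) = 0.75 × (1 − 0.179305) = 0.615521.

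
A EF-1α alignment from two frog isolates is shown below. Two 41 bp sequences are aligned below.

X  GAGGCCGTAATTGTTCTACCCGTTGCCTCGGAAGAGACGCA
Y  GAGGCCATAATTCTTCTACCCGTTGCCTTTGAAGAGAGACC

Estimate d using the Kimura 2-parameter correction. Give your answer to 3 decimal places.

Of 41 sites, 3 differences are transitions and 4 are transversions, so P = 3/41 ≈ 0.073171 and Q = 4/41 ≈ 0.097561.
Under the Kimura two-parameter model, d = −½ ln(1 − 2P − Q) − ¼ ln(1 − 2Q).
1 − 2P − Q = 0.756097, giving −½ ln(0.756097) = 0.139793.
1 − 2Q = 0.804878, giving −¼ ln(0.804878) = 0.054266.
d = 0.139793 + 0.054266 = 0.194059.

0.194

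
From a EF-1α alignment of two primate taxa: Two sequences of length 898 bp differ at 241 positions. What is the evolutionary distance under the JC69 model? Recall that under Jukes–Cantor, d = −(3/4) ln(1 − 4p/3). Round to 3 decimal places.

0.332

p = 241/898 ≈ 0.268374.
d = −(3/4) ln(1 − 4p/3) = −0.75 ln(1 − 0.357832) = −0.75 ln(0.642168)
  = −0.75 × (-0.442905) = 0.332179 substitutions/site.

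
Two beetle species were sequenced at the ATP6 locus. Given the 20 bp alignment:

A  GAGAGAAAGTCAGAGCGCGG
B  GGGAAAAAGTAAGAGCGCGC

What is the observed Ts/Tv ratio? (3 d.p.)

1.000

Transitions are A↔G and C↔T; transversions are all other mismatches.
Transitions: 2. Transversions: 2.
R = 2/2 = 1.000.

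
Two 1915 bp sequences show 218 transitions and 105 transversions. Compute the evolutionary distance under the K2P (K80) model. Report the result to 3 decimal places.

P = 218/1915 ≈ 0.113838 and Q = 105/1915 ≈ 0.05483.
Under the Kimura two-parameter model, d = −½ ln(1 − 2P − Q) − ¼ ln(1 − 2Q).
1 − 2P − Q = 0.717494, giving −½ ln(0.717494) = 0.165995.
1 − 2Q = 0.89034, giving −¼ ln(0.89034) = 0.029038.
d = 0.165995 + 0.029038 = 0.195033.

0.195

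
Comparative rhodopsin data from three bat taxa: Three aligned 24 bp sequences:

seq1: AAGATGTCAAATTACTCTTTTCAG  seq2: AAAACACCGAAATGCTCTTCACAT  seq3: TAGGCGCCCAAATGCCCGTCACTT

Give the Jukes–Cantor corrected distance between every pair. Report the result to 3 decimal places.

d(seq1,seq2) = 0.608, d(seq1,seq3) = 0.961, d(seq2,seq3) = 0.441

seq1–seq2: 10/24 sites differ → p ≈ 0.416667, d = −0.75 ln(1 − 0.555556) = 0.608198 ≈ 0.608.
seq1–seq3: 13/24 sites differ → p ≈ 0.541667, d = −0.75 ln(1 − 0.722223) = 0.960702 ≈ 0.961.
seq2–seq3: 8/24 sites differ → p ≈ 0.333333, d = −0.75 ln(1 − 0.444444) = 0.440839 ≈ 0.441.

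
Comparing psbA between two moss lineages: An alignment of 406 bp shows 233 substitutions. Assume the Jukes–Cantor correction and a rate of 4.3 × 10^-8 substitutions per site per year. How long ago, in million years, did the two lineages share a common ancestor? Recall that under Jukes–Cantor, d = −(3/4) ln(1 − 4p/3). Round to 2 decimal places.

p = 233/406 ≈ 0.573892.
d = −(3/4) ln(1 − 4p/3) = −0.75 ln(1 − 0.765189) = −0.75 ln(0.234811)
  = −0.75 × (-1.448974) = 1.086731 substitutions/site.
Under a molecular clock d = 2μt, so t = d/(2μ) = 1.086731 / (2 × 4.3 × 10^-8) = 12.64 million years.

12.64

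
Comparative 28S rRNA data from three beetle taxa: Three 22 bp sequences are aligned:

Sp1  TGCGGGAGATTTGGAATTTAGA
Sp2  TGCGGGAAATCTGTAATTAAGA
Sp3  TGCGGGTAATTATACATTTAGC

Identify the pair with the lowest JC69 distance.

Sp1–Sp2: 4/22 differ, p = 0.182, d = 0.208.
Sp1–Sp3: 7/22 differ, p = 0.318, d = 0.414.
Sp2–Sp3: 8/22 differ, p = 0.364, d = 0.497.
The smallest distance is between Sp1 and Sp2.

Sp1 and Sp2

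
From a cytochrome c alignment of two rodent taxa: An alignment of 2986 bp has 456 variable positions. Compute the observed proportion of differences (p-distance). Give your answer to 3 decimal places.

p = 456/2986 = 0.152712… ≈ 0.153 (to 3 d.p.).

0.153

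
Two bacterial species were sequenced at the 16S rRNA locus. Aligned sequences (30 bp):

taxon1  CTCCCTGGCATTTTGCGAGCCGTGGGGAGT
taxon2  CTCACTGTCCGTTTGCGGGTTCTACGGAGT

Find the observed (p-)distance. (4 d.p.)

0.3333

The sequences differ at 10 of 30 positions (sites 4, 8, 10, 11, 18, 20, 21, 22, 24, 25).
p = 10/30 = 0.333333… ≈ 0.3333 (to 4 d.p.).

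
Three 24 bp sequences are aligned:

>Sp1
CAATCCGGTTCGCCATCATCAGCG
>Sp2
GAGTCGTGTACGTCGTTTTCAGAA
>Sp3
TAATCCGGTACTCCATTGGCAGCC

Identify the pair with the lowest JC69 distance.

Sp1–Sp2: 11/24 differ, p = 0.458, d = 0.708.
Sp1–Sp3: 7/24 differ, p = 0.292, d = 0.369.
Sp2–Sp3: 11/24 differ, p = 0.458, d = 0.708.
The smallest distance is between Sp1 and Sp3.

Sp1 and Sp3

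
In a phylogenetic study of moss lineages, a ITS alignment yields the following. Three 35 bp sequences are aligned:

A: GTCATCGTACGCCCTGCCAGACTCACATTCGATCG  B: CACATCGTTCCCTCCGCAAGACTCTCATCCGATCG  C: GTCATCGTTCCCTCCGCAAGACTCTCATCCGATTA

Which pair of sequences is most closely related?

B and C

A–B: 9/35 differ, p = 0.257, d = 0.315.
A–C: 9/35 differ, p = 0.257, d = 0.315.
B–C: 4/35 differ, p = 0.114, d = 0.124.
The smallest distance is between B and C.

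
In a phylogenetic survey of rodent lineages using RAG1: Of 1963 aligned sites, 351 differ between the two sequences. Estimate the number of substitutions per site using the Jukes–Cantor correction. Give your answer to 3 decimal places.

0.204

p = 351/1963 ≈ 0.178808.
d = −(3/4) ln(1 − 4p/3) = −0.75 ln(1 − 0.238411) = −0.75 ln(0.761589)
  = −0.75 × (-0.272348) = 0.204261 substitutions/site.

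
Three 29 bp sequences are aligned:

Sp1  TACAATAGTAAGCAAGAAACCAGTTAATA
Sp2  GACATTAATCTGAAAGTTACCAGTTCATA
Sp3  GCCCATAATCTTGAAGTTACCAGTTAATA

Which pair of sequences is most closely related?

Sp1–Sp2: 9/29 differ, p = 0.310, d = 0.401.
Sp1–Sp3: 10/29 differ, p = 0.345, d = 0.462.
Sp2–Sp3: 6/29 differ, p = 0.207, d = 0.242.
The smallest distance is between Sp2 and Sp3.

Sp2 and Sp3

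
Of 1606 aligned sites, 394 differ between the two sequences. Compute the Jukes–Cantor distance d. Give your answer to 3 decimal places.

0.297

p = 394/1606 ≈ 0.24533.
d = −(3/4) ln(1 − 4p/3) = −0.75 ln(1 − 0.327107) = −0.75 ln(0.672893)
  = −0.75 × (-0.396169) = 0.297127 substitutions/site.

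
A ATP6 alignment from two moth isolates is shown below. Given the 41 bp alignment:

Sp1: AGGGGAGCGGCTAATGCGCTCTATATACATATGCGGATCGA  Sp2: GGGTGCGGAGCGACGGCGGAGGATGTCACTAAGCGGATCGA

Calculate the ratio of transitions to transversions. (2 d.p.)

0.21

Transitions are A↔G and C↔T; transversions are all other mismatches.
Transitions: 3. Transversions: 14.
R = 3/14 = 0.214285… ≈ 0.21 (to 2 d.p.).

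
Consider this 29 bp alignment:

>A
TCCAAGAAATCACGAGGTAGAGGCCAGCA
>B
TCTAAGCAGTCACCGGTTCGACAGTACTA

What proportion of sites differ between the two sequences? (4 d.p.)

0.4483

The sequences differ at 13 of 29 positions.
p = 13/29 = 0.448275… ≈ 0.4483 (to 4 d.p.).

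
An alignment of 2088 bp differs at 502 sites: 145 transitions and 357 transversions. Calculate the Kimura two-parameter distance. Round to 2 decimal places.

0.29

P = 145/2088 ≈ 0.069444 and Q = 357/2088 ≈ 0.170977.
Under the Kimura two-parameter model, d = −½ ln(1 − 2P − Q) − ¼ ln(1 − 2Q).
1 − 2P − Q = 0.690135, giving −½ ln(0.690135) = 0.185434.
1 − 2Q = 0.658046, giving −¼ ln(0.658046) = 0.104620.
d = 0.185434 + 0.104620 = 0.290054.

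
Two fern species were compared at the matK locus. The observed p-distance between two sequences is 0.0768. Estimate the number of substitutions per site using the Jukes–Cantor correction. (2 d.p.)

0.08

d = −(3/4) ln(1 − 4p/3) = −0.75 ln(1 − 0.1024) = −0.75 ln(0.8976)
  = −0.75 × (-0.108031) = 0.081023 substitutions/site.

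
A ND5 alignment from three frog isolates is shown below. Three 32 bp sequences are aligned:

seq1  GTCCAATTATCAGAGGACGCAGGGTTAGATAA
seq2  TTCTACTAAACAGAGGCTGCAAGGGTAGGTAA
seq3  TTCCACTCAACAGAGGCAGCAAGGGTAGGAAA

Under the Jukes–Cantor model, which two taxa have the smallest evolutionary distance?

seq1–seq2: 10/32 differ, p = 0.313, d = 0.404.
seq1–seq3: 10/32 differ, p = 0.313, d = 0.404.
seq2–seq3: 4/32 differ, p = 0.125, d = 0.137.
The smallest distance is between seq2 and seq3.

seq2 and seq3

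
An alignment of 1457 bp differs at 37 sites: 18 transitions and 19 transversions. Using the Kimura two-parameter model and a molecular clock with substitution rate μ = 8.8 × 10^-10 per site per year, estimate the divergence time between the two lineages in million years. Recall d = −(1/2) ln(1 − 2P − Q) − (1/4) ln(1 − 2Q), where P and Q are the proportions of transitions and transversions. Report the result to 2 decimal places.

P = 18/1457 ≈ 0.012354 and Q = 19/1457 ≈ 0.01304.
Under the Kimura two-parameter model, d = −½ ln(1 − 2P − Q) − ¼ ln(1 − 2Q).
1 − 2P − Q = 0.962252, giving −½ ln(0.962252) = 0.019239.
1 − 2Q = 0.97392, giving −¼ ln(0.97392) = 0.006607.
d = 0.019239 + 0.006607 = 0.025846.
Under a molecular clock d = 2μt, so t = d/(2μ) = 0.025846 / (2 × 8.8 × 10^-10) = 14.69 million years.

14.69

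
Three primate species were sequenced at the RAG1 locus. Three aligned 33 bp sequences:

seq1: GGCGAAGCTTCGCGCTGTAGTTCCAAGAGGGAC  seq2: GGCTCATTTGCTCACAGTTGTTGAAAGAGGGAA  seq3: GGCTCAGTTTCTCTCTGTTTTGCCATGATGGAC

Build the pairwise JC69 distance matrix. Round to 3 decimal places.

seq1–seq2: 12/33 sites differ → p ≈ 0.363636, d = −0.75 ln(1 − 0.484848) = 0.497470 ≈ 0.497.
seq1–seq3: 10/33 sites differ → p ≈ 0.30303, d = −0.75 ln(1 − 0.40404) = 0.388186 ≈ 0.388.
seq2–seq3: 11/33 sites differ → p ≈ 0.333333, d = −0.75 ln(1 − 0.444444) = 0.440839 ≈ 0.441.

d(seq1,seq2) = 0.497, d(seq1,seq3) = 0.388, d(seq2,seq3) = 0.441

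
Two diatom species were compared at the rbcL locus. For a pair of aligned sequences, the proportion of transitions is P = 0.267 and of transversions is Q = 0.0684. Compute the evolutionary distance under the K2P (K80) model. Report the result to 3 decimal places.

0.498

Under the Kimura two-parameter model, d = −½ ln(1 − 2P − Q) − ¼ ln(1 − 2Q).
1 − 2P − Q = 0.3976, giving −½ ln(0.3976) = 0.461154.
1 − 2Q = 0.8632, giving −¼ ln(0.8632) = 0.036777.
d = 0.461154 + 0.036777 = 0.497931.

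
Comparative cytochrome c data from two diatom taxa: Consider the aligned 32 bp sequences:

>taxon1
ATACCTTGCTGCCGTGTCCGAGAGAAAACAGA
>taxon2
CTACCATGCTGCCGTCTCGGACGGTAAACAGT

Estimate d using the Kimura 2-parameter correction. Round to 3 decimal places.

0.309

Of 32 sites, 1 differences are transitions and 7 are transversions, so P = 1/32 = 0.03125 and Q = 7/32 = 0.21875.
Under the Kimura two-parameter model, d = −½ ln(1 − 2P − Q) − ¼ ln(1 − 2Q).
1 − 2P − Q = 0.71875, giving −½ ln(0.71875) = 0.165121.
1 − 2Q = 0.5625, giving −¼ ln(0.5625) = 0.143841.
d = 0.165121 + 0.143841 = 0.308962.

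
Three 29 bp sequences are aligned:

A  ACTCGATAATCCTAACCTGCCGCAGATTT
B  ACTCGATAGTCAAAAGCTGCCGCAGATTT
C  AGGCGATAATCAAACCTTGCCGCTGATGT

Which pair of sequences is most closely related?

A and B

A–B: 4/29 differ, p = 0.138, d = 0.152.
A–C: 8/29 differ, p = 0.276, d = 0.344.
B–C: 8/29 differ, p = 0.276, d = 0.344.
The smallest distance is between A and B.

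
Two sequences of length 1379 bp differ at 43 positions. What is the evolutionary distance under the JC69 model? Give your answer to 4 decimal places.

p = 43/1379 ≈ 0.031182.
d = −(3/4) ln(1 − 4p/3) = −0.75 ln(1 − 0.041576) = −0.75 ln(0.958424)
  = −0.75 × (-0.042465) = 0.031849 substitutions/site.

0.0318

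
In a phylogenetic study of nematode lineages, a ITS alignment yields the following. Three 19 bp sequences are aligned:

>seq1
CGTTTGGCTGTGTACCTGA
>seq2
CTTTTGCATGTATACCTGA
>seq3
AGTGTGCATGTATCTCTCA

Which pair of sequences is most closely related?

seq1–seq2: 4/19 differ, p = 0.211, d = 0.247.
seq1–seq3: 8/19 differ, p = 0.421, d = 0.618.
seq2–seq3: 6/19 differ, p = 0.316, d = 0.410.
The smallest distance is between seq1 and seq2.

seq1 and seq2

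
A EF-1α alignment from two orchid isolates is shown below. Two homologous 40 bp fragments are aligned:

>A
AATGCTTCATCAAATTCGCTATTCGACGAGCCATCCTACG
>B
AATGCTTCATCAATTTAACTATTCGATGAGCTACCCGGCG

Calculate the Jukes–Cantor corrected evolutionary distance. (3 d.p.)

0.233

The sequences differ at 8 of 40 sites (14, 17, 18, 27, 32, 34, 37, 38), so p = 8/40 = 0.2.
d = −(3/4) ln(1 − 4p/3) = −0.75 ln(1 − 0.266667) = −0.75 ln(0.733333)
  = −0.75 × (-0.310155) = 0.232616 substitutions/site.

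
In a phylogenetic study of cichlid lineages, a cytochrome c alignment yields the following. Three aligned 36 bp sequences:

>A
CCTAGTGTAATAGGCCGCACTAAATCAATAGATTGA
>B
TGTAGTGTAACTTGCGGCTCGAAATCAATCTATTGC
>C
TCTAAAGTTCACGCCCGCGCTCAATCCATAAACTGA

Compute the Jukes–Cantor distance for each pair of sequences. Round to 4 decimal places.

d(A,B) = 0.3924, d(A,C) = 0.4926, d(B,C) = 0.8240

A–B: 11/36 sites differ → p ≈ 0.305556, d = −0.75 ln(1 − 0.407408) = 0.392437 ≈ 0.3924.
A–C: 13/36 sites differ → p ≈ 0.361111, d = −0.75 ln(1 − 0.481481) = 0.492584 ≈ 0.4926.
B–C: 18/36 sites differ → p = 0.5, d = −0.75 ln(1 − 0.666667) = 0.823960 ≈ 0.8240.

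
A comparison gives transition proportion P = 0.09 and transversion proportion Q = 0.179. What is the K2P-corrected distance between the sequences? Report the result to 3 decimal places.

Under the Kimura two-parameter model, d = −½ ln(1 − 2P − Q) − ¼ ln(1 − 2Q).
1 − 2P − Q = 0.641, giving −½ ln(0.641) = 0.222363.
1 − 2Q = 0.642, giving −¼ ln(0.642) = 0.110792.
d = 0.222363 + 0.110792 = 0.333155.

0.333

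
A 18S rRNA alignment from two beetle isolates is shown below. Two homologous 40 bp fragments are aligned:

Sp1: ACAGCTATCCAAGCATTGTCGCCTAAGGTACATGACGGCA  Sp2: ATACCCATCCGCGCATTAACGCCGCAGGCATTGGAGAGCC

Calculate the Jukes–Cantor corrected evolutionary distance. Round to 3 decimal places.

The sequences differ at 16 of 40 sites, so p = 16/40 = 0.4.
d = −(3/4) ln(1 − 4p/3) = −0.75 ln(1 − 0.533333) = −0.75 ln(0.466667)
  = −0.75 × (-0.762139) = 0.571604 substitutions/site.

0.572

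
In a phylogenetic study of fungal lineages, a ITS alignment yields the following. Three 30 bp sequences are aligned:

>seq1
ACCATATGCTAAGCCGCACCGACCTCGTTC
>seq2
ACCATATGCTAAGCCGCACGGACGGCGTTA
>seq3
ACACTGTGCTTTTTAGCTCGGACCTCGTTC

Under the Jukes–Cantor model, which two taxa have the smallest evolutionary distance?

seq1 and seq2

seq1–seq2: 4/30 differ, p = 0.133, d = 0.147.
seq1–seq3: 10/30 differ, p = 0.333, d = 0.441.
seq2–seq3: 12/30 differ, p = 0.400, d = 0.572.
The smallest distance is between seq1 and seq2.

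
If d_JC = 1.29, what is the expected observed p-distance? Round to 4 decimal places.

0.6157

p = (3/4)(1 − e^(−4d/3)) = 0.75 × (1 − e^(-1.72)) = 0.75 × (1 − 0.179066) = 0.615701.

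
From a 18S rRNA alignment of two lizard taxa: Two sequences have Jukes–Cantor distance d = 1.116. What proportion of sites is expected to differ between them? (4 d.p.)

p = (3/4)(1 − e^(−4d/3)) = 0.75 × (1 − e^(-1.488)) = 0.75 × (1 − 0.225824) = 0.580632.

0.5806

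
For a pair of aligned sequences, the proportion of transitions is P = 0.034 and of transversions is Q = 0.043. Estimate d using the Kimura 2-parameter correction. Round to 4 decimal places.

0.0813

Under the Kimura two-parameter model, d = −½ ln(1 − 2P − Q) − ¼ ln(1 − 2Q).
1 − 2P − Q = 0.889, giving −½ ln(0.889) = 0.058829.
1 − 2Q = 0.914, giving −¼ ln(0.914) = 0.022481.
d = 0.058829 + 0.022481 = 0.081310.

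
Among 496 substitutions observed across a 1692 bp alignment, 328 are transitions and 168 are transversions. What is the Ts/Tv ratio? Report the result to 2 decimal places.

R = 328/168 = 1.952380… ≈ 1.95 (to 2 d.p.).

1.95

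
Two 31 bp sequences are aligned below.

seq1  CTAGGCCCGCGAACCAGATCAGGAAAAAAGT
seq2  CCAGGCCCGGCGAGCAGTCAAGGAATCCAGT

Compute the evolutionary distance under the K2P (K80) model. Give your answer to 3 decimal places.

0.482

Of 31 sites, 3 differences are transitions and 8 are transversions, so P = 3/31 ≈ 0.096774 and Q = 8/31 ≈ 0.258065.
Under the Kimura two-parameter model, d = −½ ln(1 − 2P − Q) − ¼ ln(1 − 2Q).
1 − 2P − Q = 0.548387, giving −½ ln(0.548387) = 0.300387.
1 − 2Q = 0.48387, giving −¼ ln(0.48387) = 0.181485.
d = 0.300387 + 0.181485 = 0.481872.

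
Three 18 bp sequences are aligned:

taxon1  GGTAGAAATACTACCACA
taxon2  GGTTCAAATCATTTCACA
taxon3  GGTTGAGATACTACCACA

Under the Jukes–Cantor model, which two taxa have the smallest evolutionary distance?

taxon1–taxon2: 6/18 differ, p = 0.333, d = 0.441.
taxon1–taxon3: 2/18 differ, p = 0.111, d = 0.120.
taxon2–taxon3: 6/18 differ, p = 0.333, d = 0.441.
The smallest distance is between taxon1 and taxon3.

taxon1 and taxon3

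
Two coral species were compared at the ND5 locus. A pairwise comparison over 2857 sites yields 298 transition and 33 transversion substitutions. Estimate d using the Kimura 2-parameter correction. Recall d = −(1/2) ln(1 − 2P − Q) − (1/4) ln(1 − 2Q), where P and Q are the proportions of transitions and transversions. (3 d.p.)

0.130

P = 298/2857 ≈ 0.104305 and Q = 33/2857 ≈ 0.011551.
Under the Kimura two-parameter model, d = −½ ln(1 − 2P − Q) − ¼ ln(1 − 2Q).
1 − 2P − Q = 0.779839, giving −½ ln(0.779839) = 0.124334.
1 − 2Q = 0.976898, giving −¼ ln(0.976898) = 0.005843.
d = 0.124334 + 0.005843 = 0.130177.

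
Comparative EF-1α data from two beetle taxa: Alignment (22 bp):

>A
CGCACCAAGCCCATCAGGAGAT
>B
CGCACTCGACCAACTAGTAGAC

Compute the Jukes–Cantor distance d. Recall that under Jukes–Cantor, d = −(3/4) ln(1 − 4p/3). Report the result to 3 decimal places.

0.591

The sequences differ at 9 of 22 sites (6, 7, 8, 9, 12, 14, 15, 18, 22), so p = 9/22 ≈ 0.409091.
d = −(3/4) ln(1 − 4p/3) = −0.75 ln(1 − 0.545455) = −0.75 ln(0.454545)
  = −0.75 × (-0.788458) = 0.591344 substitutions/site.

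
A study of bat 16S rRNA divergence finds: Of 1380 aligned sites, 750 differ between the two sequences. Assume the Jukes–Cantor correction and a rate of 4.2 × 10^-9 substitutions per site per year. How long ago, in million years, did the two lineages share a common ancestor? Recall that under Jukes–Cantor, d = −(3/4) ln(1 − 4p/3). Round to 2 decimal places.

p = 750/1380 ≈ 0.543478.
d = −(3/4) ln(1 − 4p/3) = −0.75 ln(1 − 0.724637) = −0.75 ln(0.275363)
  = −0.75 × (-1.289665) = 0.967249 substitutions/site.
Under a molecular clock d = 2μt, so t = d/(2μ) = 0.967249 / (2 × 4.2 × 10^-9) = 115.15 million years.

115.15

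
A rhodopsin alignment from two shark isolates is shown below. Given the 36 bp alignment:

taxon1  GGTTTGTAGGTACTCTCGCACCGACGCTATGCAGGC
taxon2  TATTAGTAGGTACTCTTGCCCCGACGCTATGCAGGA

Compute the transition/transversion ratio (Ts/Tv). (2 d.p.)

Transitions are A↔G and C↔T; transversions are all other mismatches.
Transitions: 2. Transversions: 4.
R = 2/4 = 0.50.

0.50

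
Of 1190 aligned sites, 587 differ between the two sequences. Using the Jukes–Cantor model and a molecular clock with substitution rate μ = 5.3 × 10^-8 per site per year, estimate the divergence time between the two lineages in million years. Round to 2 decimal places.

7.59

p = 587/1190 ≈ 0.493277.
d = −(3/4) ln(1 − 4p/3) = −0.75 ln(1 − 0.657703) = −0.75 ln(0.342297)
  = −0.75 × (-1.072076) = 0.804057 substitutions/site.
Under a molecular clock d = 2μt, so t = d/(2μ) = 0.804057 / (2 × 5.3 × 10^-8) = 7.59 million years.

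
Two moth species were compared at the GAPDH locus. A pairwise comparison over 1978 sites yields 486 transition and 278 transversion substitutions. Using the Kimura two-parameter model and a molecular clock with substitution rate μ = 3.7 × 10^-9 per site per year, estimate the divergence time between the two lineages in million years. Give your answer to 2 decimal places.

P = 486/1978 ≈ 0.245703 and Q = 278/1978 ≈ 0.140546.
Under the Kimura two-parameter model, d = −½ ln(1 − 2P − Q) − ¼ ln(1 − 2Q).
1 − 2P − Q = 0.368048, giving −½ ln(0.368048) = 0.499771.
1 − 2Q = 0.718908, giving −¼ ln(0.718908) = 0.082505.
d = 0.499771 + 0.082505 = 0.582276.
Under a molecular clock d = 2μt, so t = d/(2μ) = 0.582276 / (2 × 3.7 × 10^-9) = 78.69 million years.

78.69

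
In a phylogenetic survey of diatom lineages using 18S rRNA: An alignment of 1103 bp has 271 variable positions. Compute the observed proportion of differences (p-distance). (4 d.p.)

p = 271/1103 = 0.245693… ≈ 0.2457 (to 4 d.p.).

0.2457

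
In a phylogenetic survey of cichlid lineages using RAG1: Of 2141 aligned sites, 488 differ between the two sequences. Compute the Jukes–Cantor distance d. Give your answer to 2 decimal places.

p = 488/2141 ≈ 0.227931.
d = −(3/4) ln(1 − 4p/3) = −0.75 ln(1 − 0.303908) = −0.75 ln(0.696092)
  = −0.75 × (-0.362273) = 0.271705 substitutions/site.

0.27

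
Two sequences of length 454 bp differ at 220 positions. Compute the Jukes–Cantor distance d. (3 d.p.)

0.779

p = 220/454 ≈ 0.484581.
d = −(3/4) ln(1 − 4p/3) = −0.75 ln(1 − 0.646108) = −0.75 ln(0.353892)
  = −0.75 × (-1.038763) = 0.779072 substitutions/site.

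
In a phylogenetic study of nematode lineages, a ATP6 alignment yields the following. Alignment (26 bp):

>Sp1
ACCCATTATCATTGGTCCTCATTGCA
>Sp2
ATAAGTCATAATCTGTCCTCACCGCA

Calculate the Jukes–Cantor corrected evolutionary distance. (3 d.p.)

0.539

The sequences differ at 10 of 26 sites (2, 3, 4, 5, 7, 10, 13, 14, 22, 23), so p = 10/26 ≈ 0.384615.
d = −(3/4) ln(1 − 4p/3) = −0.75 ln(1 − 0.51282) = −0.75 ln(0.48718)
  = −0.75 × (-0.719122) = 0.539342 substitutions/site.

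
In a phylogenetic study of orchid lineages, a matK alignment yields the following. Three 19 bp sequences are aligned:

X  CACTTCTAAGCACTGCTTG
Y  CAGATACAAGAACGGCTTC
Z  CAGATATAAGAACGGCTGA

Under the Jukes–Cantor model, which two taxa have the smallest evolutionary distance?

X–Y: 7/19 differ, p = 0.368, d = 0.507.
X–Z: 7/19 differ, p = 0.368, d = 0.507.
Y–Z: 3/19 differ, p = 0.158, d = 0.177.
The smallest distance is between Y and Z.

Y and Z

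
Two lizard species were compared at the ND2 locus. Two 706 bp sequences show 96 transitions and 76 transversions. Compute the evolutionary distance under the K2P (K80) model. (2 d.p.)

0.30

P = 96/706 ≈ 0.135977 and Q = 76/706 ≈ 0.107649.
Under the Kimura two-parameter model, d = −½ ln(1 − 2P − Q) − ¼ ln(1 − 2Q).
1 − 2P − Q = 0.620397, giving −½ ln(0.620397) = 0.238698.
1 − 2Q = 0.784702, giving −¼ ln(0.784702) = 0.060613.
d = 0.238698 + 0.060613 = 0.299311.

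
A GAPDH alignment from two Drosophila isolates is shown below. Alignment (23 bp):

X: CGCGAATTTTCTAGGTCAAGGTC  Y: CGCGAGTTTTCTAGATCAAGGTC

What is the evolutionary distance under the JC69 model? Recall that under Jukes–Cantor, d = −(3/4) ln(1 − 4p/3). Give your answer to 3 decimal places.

The sequences differ at 2 of 23 sites (6, 15), so p = 2/23 ≈ 0.086957.
d = −(3/4) ln(1 − 4p/3) = −0.75 ln(1 − 0.115943) = −0.75 ln(0.884057)
  = −0.75 × (-0.123234) = 0.092426 substitutions/site.

0.092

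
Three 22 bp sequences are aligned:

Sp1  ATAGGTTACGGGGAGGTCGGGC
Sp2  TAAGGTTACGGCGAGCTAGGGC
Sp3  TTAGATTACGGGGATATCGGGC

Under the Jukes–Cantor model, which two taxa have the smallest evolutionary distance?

Sp1 and Sp3

Sp1–Sp2: 5/22 differ, p = 0.227, d = 0.271.
Sp1–Sp3: 4/22 differ, p = 0.182, d = 0.208.
Sp2–Sp3: 6/22 differ, p = 0.273, d = 0.339.
The smallest distance is between Sp1 and Sp3.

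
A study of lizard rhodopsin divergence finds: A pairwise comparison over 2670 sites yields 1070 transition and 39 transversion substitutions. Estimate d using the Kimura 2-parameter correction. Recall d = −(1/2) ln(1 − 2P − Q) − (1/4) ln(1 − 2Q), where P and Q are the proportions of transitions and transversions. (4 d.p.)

0.8541

P = 1070/2670 ≈ 0.400749 and Q = 39/2670 ≈ 0.014607.
Under the Kimura two-parameter model, d = −½ ln(1 − 2P − Q) − ¼ ln(1 − 2Q).
1 − 2P − Q = 0.183895, giving −½ ln(0.183895) = 0.846695.
1 − 2Q = 0.970786, giving −¼ ln(0.970786) = 0.007412.
d = 0.846695 + 0.007412 = 0.854107.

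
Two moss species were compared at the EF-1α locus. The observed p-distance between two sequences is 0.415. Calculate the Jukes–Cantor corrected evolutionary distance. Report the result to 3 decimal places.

0.604

d = −(3/4) ln(1 − 4p/3) = −0.75 ln(1 − 0.553333) = −0.75 ln(0.446667)
  = −0.75 × (-0.805942) = 0.604457 substitutions/site.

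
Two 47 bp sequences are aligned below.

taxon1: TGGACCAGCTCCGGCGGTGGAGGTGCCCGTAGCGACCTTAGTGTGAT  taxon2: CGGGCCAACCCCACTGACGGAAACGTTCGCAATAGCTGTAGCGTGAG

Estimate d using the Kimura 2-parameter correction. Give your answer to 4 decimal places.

Of 47 sites, 20 differences are transitions and 3 are transversions, so P = 20/47 ≈ 0.425532 and Q = 3/47 ≈ 0.06383.
Under the Kimura two-parameter model, d = −½ ln(1 − 2P − Q) − ¼ ln(1 − 2Q).
1 − 2P − Q = 0.085106, giving −½ ln(0.085106) = 1.231929.
1 − 2Q = 0.87234, giving −¼ ln(0.87234) = 0.034144.
d = 1.231929 + 0.034144 = 1.266073.

1.2661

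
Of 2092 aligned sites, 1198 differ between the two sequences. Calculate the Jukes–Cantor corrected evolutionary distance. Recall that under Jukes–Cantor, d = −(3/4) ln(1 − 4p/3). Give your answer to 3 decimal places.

1.081

p = 1198/2092 ≈ 0.572658.
d = −(3/4) ln(1 − 4p/3) = −0.75 ln(1 − 0.763544) = −0.75 ln(0.236456)
  = −0.75 × (-1.441993) = 1.081495 substitutions/site.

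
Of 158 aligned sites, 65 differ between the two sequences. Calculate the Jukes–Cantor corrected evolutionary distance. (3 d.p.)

p = 65/158 ≈ 0.411392.
d = −(3/4) ln(1 − 4p/3) = −0.75 ln(1 − 0.548523) = −0.75 ln(0.451477)
  = −0.75 × (-0.795231) = 0.596423 substitutions/site.

0.596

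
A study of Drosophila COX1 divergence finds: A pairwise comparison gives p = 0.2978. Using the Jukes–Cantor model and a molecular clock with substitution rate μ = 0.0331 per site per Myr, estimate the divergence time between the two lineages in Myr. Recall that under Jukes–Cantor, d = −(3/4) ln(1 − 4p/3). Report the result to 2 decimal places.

d = −(3/4) ln(1 − 4p/3) = −0.75 ln(1 − 0.397067) = −0.75 ln(0.602933)
  = −0.75 × (-0.505949) = 0.379462 substitutions/site.
Under a molecular clock d = 2μt, so t = d/(2μ) = 0.379462 / (2 × 0.0331) = 5.73 Myr.

5.73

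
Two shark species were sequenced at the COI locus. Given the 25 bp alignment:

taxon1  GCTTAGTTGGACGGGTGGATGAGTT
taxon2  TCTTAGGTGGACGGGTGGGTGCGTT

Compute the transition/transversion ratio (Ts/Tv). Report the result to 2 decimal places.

0.33

Transitions are A↔G and C↔T; transversions are all other mismatches.
Transitions: 1. Transversions: 3.
R = 1/3 = 0.333333… ≈ 0.33 (to 2 d.p.).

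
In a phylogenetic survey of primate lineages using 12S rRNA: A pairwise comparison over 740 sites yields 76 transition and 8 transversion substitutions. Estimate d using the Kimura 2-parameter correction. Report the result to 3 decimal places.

P = 76/740 ≈ 0.102703 and Q = 8/740 ≈ 0.010811.
Under the Kimura two-parameter model, d = −½ ln(1 − 2P − Q) − ¼ ln(1 − 2Q).
1 − 2P − Q = 0.783783, giving −½ ln(0.783783) = 0.121812.
1 − 2Q = 0.978378, giving −¼ ln(0.978378) = 0.005465.
d = 0.121812 + 0.005465 = 0.127277.

0.127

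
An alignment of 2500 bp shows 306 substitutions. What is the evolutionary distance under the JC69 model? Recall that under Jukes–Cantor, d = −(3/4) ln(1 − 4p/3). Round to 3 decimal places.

p = 306/2500 = 0.1224.
d = −(3/4) ln(1 − 4p/3) = −0.75 ln(1 − 0.1632) = −0.75 ln(0.8368)
  = −0.75 × (-0.178170) = 0.133628 substitutions/site.

0.134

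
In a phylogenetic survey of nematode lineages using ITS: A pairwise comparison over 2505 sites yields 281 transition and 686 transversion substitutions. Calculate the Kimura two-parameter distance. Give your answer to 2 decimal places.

P = 281/2505 ≈ 0.112176 and Q = 686/2505 ≈ 0.273852.
Under the Kimura two-parameter model, d = −½ ln(1 − 2P − Q) − ¼ ln(1 − 2Q).
1 − 2P − Q = 0.501796, giving −½ ln(0.501796) = 0.344781.
1 − 2Q = 0.452296, giving −¼ ln(0.452296) = 0.198355.
d = 0.344781 + 0.198355 = 0.543136.

0.54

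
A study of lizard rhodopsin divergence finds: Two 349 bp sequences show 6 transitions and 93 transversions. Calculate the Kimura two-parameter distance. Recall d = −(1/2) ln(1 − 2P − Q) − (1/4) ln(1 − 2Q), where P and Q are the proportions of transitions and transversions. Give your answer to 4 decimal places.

0.3693

P = 6/349 ≈ 0.017192 and Q = 93/349 ≈ 0.266476.
Under the Kimura two-parameter model, d = −½ ln(1 − 2P − Q) − ¼ ln(1 − 2Q).
1 − 2P − Q = 0.69914, giving −½ ln(0.69914) = 0.178952.
1 − 2Q = 0.467048, giving −¼ ln(0.467048) = 0.190331.
d = 0.178952 + 0.190331 = 0.369283.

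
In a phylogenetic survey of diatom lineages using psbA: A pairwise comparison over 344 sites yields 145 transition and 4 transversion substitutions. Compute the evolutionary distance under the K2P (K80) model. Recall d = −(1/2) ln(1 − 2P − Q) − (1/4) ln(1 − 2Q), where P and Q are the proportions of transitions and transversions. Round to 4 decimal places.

P = 145/344 ≈ 0.421512 and Q = 4/344 ≈ 0.011628.
Under the Kimura two-parameter model, d = −½ ln(1 − 2P − Q) − ¼ ln(1 − 2Q).
1 − 2P − Q = 0.145348, giving −½ ln(0.145348) = 0.964312.
1 − 2Q = 0.976744, giving −¼ ln(0.976744) = 0.005883.
d = 0.964312 + 0.005883 = 0.970195.

0.9702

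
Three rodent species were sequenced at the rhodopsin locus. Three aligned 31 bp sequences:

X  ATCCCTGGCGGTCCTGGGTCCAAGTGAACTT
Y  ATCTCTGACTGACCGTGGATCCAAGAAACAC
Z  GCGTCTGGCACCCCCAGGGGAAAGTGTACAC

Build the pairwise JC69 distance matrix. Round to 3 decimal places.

d(X,Y) = 0.691, d(X,Z) = 0.777, d(Y,Z) = 0.985

X–Y: 14/31 sites differ → p ≈ 0.451613, d = −0.75 ln(1 − 0.602151) = 0.691262 ≈ 0.691.
X–Z: 15/31 sites differ → p ≈ 0.483871, d = −0.75 ln(1 − 0.645161) = 0.777068 ≈ 0.777.
Y–Z: 17/31 sites differ → p ≈ 0.548387, d = −0.75 ln(1 − 0.731183) = 0.985293 ≈ 0.985.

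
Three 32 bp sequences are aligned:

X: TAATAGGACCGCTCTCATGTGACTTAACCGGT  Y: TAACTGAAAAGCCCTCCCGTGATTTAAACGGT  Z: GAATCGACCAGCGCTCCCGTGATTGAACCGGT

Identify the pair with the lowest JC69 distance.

Y and Z

X–Y: 10/32 differ, p = 0.313, d = 0.404.
X–Z: 10/32 differ, p = 0.313, d = 0.404.
Y–Z: 8/32 differ, p = 0.250, d = 0.304.
The smallest distance is between Y and Z.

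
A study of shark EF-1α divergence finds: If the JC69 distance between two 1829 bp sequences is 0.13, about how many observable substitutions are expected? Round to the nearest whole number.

218

Invert JC69: p = (3/4)(1 − e^(−4d/3)) = 0.75 × (1 − e^(-0.173333)) = 0.75 × (1 − 0.840858) = 0.119357.
Expected differing sites = pL ≈ 0.119357 × 1829 = 218.303953 ≈ 218.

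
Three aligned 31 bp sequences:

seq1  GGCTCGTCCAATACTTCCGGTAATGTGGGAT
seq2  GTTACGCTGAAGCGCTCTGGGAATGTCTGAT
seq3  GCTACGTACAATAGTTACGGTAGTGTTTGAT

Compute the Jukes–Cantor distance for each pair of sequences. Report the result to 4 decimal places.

seq1–seq2: 14/31 sites differ → p ≈ 0.451613, d = −0.75 ln(1 − 0.602151) = 0.691262 ≈ 0.6913.
seq1–seq3: 9/31 sites differ → p ≈ 0.290323, d = −0.75 ln(1 − 0.387097) = 0.367161 ≈ 0.3672.
seq2–seq3: 12/31 sites differ → p ≈ 0.387097, d = −0.75 ln(1 − 0.516129) = 0.544453 ≈ 0.5445.

d(seq1,seq2) = 0.6913, d(seq1,seq3) = 0.3672, d(seq2,seq3) = 0.5445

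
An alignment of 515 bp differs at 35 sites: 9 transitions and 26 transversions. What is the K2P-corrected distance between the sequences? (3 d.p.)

0.071

P = 9/515 ≈ 0.017476 and Q = 26/515 ≈ 0.050485.
Under the Kimura two-parameter model, d = −½ ln(1 − 2P − Q) − ¼ ln(1 − 2Q).
1 − 2P − Q = 0.914563, giving −½ ln(0.914563) = 0.044654.
1 − 2Q = 0.89903, giving −¼ ln(0.89903) = 0.026610.
d = 0.044654 + 0.026610 = 0.071264.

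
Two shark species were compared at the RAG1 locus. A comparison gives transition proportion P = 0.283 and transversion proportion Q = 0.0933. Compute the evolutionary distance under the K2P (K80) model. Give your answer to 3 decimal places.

0.590

Under the Kimura two-parameter model, d = −½ ln(1 − 2P − Q) − ¼ ln(1 − 2Q).
1 − 2P − Q = 0.3407, giving −½ ln(0.3407) = 0.538376.
1 − 2Q = 0.8134, giving −¼ ln(0.8134) = 0.051633.
d = 0.538376 + 0.051633 = 0.590009.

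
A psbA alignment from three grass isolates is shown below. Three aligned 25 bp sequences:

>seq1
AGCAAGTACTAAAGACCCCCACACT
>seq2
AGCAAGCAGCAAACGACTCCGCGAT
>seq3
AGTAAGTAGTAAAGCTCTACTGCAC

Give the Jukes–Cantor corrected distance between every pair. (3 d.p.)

seq1–seq2: 10/25 sites differ → p = 0.4, d = −0.75 ln(1 − 0.533333) = 0.571605 ≈ 0.572.
seq1–seq3: 11/25 sites differ → p = 0.44, d = −0.75 ln(1 − 0.586667) = 0.662626 ≈ 0.663.
seq2–seq3: 11/25 sites differ → p = 0.44, d = −0.75 ln(1 − 0.586667) = 0.662626 ≈ 0.663.

d(seq1,seq2) = 0.572, d(seq1,seq3) = 0.663, d(seq2,seq3) = 0.663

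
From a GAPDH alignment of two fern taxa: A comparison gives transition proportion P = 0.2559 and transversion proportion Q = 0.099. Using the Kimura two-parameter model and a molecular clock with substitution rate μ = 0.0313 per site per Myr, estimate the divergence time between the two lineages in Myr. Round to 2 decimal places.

Under the Kimura two-parameter model, d = −½ ln(1 − 2P − Q) − ¼ ln(1 − 2Q).
1 − 2P − Q = 0.3892, giving −½ ln(0.3892) = 0.471831.
1 − 2Q = 0.802, giving −¼ ln(0.802) = 0.055162.
d = 0.471831 + 0.055162 = 0.526993.
Under a molecular clock d = 2μt, so t = d/(2μ) = 0.526993 / (2 × 0.0313) = 8.42 Myr.

8.42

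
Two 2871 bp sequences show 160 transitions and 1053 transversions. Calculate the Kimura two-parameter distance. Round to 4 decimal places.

0.6559

P = 160/2871 ≈ 0.05573 and Q = 1053/2871 ≈ 0.366771.
Under the Kimura two-parameter model, d = −½ ln(1 − 2P − Q) − ¼ ln(1 − 2Q).
1 − 2P − Q = 0.521769, giving −½ ln(0.521769) = 0.325265.
1 − 2Q = 0.266458, giving −¼ ln(0.266458) = 0.330635.
d = 0.325265 + 0.330635 = 0.655900.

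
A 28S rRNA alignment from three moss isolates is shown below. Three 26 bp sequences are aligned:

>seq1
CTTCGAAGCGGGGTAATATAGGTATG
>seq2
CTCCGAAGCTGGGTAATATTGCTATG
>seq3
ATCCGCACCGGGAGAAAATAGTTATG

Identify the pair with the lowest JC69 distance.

seq1–seq2: 4/26 differ, p = 0.154, d = 0.172.
seq1–seq3: 8/26 differ, p = 0.308, d = 0.396.
seq2–seq3: 9/26 differ, p = 0.346, d = 0.464.
The smallest distance is between seq1 and seq2.

seq1 and seq2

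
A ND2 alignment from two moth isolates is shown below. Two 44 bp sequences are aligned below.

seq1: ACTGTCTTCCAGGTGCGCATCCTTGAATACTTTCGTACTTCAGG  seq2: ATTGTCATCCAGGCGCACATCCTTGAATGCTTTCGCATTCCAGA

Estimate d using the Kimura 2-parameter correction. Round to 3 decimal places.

0.256

Of 44 sites, 8 differences are transitions and 1 are transversions, so P = 8/44 ≈ 0.181818 and Q = 1/44 ≈ 0.022727.
Under the Kimura two-parameter model, d = −½ ln(1 − 2P − Q) − ¼ ln(1 − 2Q).
1 − 2P − Q = 0.613637, giving −½ ln(0.613637) = 0.244176.
1 − 2Q = 0.954546, giving −¼ ln(0.954546) = 0.011630.
d = 0.244176 + 0.011630 = 0.255806.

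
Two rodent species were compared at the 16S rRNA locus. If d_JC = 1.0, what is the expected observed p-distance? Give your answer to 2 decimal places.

p = (3/4)(1 − e^(−4d/3)) = 0.75 × (1 − e^(-1.333333)) = 0.75 × (1 − 0.263597) = 0.552302.

0.55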